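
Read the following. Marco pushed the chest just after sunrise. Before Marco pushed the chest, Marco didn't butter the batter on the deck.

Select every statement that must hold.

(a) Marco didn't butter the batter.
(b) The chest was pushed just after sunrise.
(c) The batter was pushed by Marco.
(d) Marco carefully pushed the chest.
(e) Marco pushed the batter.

(b)

(a) Not entailed — dropping 'on the deck' under negation is not valid — the original leaves open that Marco buttered the batter some other way.
(b) Entailed — every conjunct here is already in the original pushing event.
(c) Not entailed — Marco pushed the chest, not the batter; the batter belongs to the buttering event.
(d) Not entailed — 'carefully' adds information not in the original event.
(e) Not entailed — Marco pushed the chest, not the batter; the batter belongs to the buttering event.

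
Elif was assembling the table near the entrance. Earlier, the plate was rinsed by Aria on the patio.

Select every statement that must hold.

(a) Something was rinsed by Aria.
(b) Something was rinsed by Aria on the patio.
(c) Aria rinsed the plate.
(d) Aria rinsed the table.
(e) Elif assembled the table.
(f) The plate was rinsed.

(a), (b), (c), (f)

(a) Entailed — this follows by dropping conjuncts from the rinsing event's description.
(b) Entailed — every conjunct here is already in the original rinsing event.
(c) Entailed — the original entails any weakening of itself; this just drops 'on the patio'.
(d) Not entailed — Aria rinsed the plate, not the table; the table belongs to the assembling event.
(e) Not entailed — 'was assembling' is progressive on an accomplishment; it does not entail the completed 'assembled'.
(f) Entailed — the original entails any weakening of itself; this just drops 'on the patio' and generalizes the agent.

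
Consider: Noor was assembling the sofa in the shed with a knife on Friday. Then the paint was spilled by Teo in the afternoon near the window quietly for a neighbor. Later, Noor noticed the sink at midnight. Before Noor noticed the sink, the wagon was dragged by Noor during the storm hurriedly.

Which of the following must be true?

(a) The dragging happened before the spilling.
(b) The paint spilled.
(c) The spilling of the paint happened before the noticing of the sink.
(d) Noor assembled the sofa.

(a) Not entailed — the narrative doesn't order the dragging relative to the spilling.
(b) Entailed — 'Teo spilled the paint' is causative; it entails the inchoative 'the paint spilled'.
(c) Entailed — the narrative places the spilling before the noticing.
(d) Not entailed — 'was assembling' is progressive on an accomplishment; it does not entail the completed 'assembled'.

(b), (c)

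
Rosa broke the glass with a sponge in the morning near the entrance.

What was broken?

'the glass' marks the patient of the breaking event.

the glass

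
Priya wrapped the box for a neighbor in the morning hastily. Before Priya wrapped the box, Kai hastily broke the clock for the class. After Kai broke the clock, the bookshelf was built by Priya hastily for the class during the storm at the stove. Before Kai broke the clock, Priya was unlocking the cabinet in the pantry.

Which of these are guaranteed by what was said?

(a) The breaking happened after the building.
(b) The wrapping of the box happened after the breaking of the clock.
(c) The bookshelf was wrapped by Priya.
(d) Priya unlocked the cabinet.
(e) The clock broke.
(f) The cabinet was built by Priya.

(a) Not entailed — the narrative places the breaking before the building, not after.
(b) Entailed — the narrative places the breaking before the wrapping.
(c) Not entailed — Priya wrapped the box, not the bookshelf; the bookshelf belongs to the building event.
(d) Not entailed — 'was unlocking' is progressive on an accomplishment; it does not entail the completed 'unlocked'.
(e) Entailed — 'Kai broke the clock' is causative; it entails the inchoative 'the clock broke'.
(f) Not entailed — Priya built the bookshelf, not the cabinet; the cabinet belongs to the unlocking event.

(b), (e)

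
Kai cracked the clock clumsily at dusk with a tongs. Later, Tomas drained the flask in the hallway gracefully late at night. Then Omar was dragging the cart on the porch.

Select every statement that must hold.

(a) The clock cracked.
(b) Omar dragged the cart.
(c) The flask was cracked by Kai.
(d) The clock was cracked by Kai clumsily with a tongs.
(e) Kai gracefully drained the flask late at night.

(a) Entailed — 'Kai cracked the clock' is causative; it entails the inchoative 'the clock cracked'.
(b) Entailed — 'drag' is an activity; 'was dragging' entails that some dragging happened, so 'dragged' holds.
(c) Not entailed — Kai cracked the clock, not the flask; the flask belongs to the draining event.
(d) Entailed — this follows by dropping conjuncts from the cracking event's description.
(e) Not entailed — the passage has Tomas draining the flask, not Kai.

(a), (b), (d)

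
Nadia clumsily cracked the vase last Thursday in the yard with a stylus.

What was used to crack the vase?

a stylus

'with a stylus' marks the instrument of the cracking event.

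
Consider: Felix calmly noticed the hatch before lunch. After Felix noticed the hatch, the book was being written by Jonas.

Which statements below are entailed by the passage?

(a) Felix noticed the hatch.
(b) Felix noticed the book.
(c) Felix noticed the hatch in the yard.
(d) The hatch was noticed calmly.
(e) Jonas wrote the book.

(a), (d)

(a) Entailed — dropping 'calmly', 'before lunch' leaves a sub-description the original still satisfies.
(b) Not entailed — Felix noticed the hatch, not the book; the book belongs to the writing event.
(c) Not entailed — 'in the yard' adds information not in the original event.
(d) Entailed — this follows by dropping conjuncts from the noticing event's description.
(e) Not entailed — 'was writing' is progressive on an accomplishment; it does not entail the completed 'wrote'.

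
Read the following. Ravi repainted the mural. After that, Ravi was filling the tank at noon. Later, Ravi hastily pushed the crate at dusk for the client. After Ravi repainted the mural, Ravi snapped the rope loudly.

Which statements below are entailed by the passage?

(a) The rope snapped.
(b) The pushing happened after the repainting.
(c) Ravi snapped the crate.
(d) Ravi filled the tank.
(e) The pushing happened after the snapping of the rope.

(a), (b)

(a) Entailed — 'Ravi snapped the rope' is causative; it entails the inchoative 'the rope snapped'.
(b) Entailed — the narrative places the repainting before the pushing.
(c) Not entailed — Ravi snapped the rope, not the crate; the crate belongs to the pushing event.
(d) Not entailed — 'was filling' is progressive on an accomplishment; it does not entail the completed 'filled'.
(e) Not entailed — the narrative doesn't order the snapping relative to the pushing.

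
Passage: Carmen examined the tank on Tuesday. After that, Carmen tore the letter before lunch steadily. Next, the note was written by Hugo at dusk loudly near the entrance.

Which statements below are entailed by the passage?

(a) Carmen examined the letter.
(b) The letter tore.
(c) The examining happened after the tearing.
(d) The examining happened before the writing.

(b), (d)

(a) Not entailed — Carmen examined the tank, not the letter; the letter belongs to the tearing event.
(b) Entailed — 'Carmen tore the letter' is causative; it entails the inchoative 'the letter tore'.
(c) Not entailed — the narrative places the examining before the tearing, not after.
(d) Entailed — the narrative places the examining before the writing.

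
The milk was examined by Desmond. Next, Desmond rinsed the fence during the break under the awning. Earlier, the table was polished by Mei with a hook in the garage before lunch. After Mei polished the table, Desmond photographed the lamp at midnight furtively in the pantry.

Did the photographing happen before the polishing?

The narrative orders the polishing before the photographing.

no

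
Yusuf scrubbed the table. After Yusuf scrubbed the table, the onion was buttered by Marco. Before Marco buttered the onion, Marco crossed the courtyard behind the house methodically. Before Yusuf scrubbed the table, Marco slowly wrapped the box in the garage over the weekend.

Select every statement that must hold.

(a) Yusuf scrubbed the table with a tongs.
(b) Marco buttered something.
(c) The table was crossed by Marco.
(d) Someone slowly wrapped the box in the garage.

(a) Not entailed — 'with a tongs' adds information not in the original event.
(b) Entailed — generalizing the patient leaves a sub-description the original still satisfies.
(c) Not entailed — Marco crossed the courtyard, not the table; the table belongs to the scrubbing event.
(d) Entailed — dropping 'over the weekend' and generalizing the agent leaves a sub-description the original still satisfies.

(b), (d)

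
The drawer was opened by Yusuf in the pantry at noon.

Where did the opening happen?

in the pantry

'in the pantry' marks the location of the opening event.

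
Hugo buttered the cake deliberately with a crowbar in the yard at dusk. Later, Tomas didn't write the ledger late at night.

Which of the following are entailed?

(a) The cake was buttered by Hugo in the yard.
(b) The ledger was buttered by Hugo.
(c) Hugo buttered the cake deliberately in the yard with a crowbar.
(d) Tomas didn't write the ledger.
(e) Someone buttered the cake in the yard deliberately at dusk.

(a), (c), (e)

(a) Entailed — this follows by dropping conjuncts from the buttering event's description.
(b) Not entailed — Hugo buttered the cake, not the ledger; the ledger belongs to the writing event.
(c) Entailed — dropping 'at dusk' leaves a sub-description the original still satisfies.
(d) Not entailed — dropping 'late at night' under negation is not valid — the original leaves open that Tomas wrote the ledger some other way.
(e) Entailed — dropping 'with a crowbar' and generalizing the agent leaves a sub-description the original still satisfies.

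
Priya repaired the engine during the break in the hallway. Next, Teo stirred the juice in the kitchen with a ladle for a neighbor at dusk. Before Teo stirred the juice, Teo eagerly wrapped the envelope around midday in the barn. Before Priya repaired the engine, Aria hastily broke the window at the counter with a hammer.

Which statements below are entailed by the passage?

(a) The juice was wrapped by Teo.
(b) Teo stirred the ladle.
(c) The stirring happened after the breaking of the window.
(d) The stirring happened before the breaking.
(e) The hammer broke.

(c)

(a) Not entailed — Teo wrapped the envelope, not the juice; the juice belongs to the stirring event.
(b) Not entailed — the ladle is the instrument, not what was stirred.
(c) Entailed — the narrative places the breaking before the stirring.
(d) Not entailed — the narrative places the breaking before the stirring, not after.
(e) Not entailed — the window is what broke, not the hammer.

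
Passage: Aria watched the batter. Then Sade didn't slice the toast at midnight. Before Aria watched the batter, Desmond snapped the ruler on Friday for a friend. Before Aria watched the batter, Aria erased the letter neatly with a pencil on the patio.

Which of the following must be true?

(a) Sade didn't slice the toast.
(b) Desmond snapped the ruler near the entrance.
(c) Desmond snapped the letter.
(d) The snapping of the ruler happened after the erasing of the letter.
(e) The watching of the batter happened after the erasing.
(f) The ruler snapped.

(a) Not entailed — dropping 'at midnight' under negation is not valid — the original leaves open that Sade sliced the toast some other way.
(b) Not entailed — 'near the entrance' adds information not in the original event.
(c) Not entailed — Desmond snapped the ruler, not the letter; the letter belongs to the erasing event.
(d) Not entailed — the narrative doesn't order the erasing relative to the snapping.
(e) Entailed — the narrative places the erasing before the watching.
(f) Entailed — 'Desmond snapped the ruler' is causative; it entails the inchoative 'the ruler snapped'.

(e), (f)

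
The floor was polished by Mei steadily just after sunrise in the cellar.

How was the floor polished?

steadily

'steadily' marks the manner of the polishing event.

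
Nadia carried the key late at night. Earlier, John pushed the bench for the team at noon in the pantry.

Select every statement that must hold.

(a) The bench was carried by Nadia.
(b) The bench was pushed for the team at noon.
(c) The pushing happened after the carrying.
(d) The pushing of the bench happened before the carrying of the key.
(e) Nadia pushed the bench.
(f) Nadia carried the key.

(b), (d), (f)

(a) Not entailed — Nadia carried the key, not the bench; the bench belongs to the pushing event.
(b) Entailed — this follows by dropping conjuncts from the pushing event's description.
(c) Not entailed — the narrative places the pushing before the carrying, not after.
(d) Entailed — the narrative places the pushing before the carrying.
(e) Not entailed — the passage has John pushing the bench, not Nadia.
(f) Entailed — dropping 'late at night' leaves a sub-description the original still satisfies.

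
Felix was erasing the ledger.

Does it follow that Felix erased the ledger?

'was erasing' is progressive; for an accomplishment like 'erase the ledger', it doesn't entail completion.

no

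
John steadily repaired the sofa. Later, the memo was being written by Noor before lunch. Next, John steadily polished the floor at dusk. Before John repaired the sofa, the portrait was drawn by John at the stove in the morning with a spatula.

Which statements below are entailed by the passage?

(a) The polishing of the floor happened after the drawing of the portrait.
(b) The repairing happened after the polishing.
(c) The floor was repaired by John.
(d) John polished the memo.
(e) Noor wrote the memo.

(a)

(a) Entailed — the narrative places the drawing before the polishing.
(b) Not entailed — the narrative places the repairing before the polishing, not after.
(c) Not entailed — John repaired the sofa, not the floor; the floor belongs to the polishing event.
(d) Not entailed — John polished the floor, not the memo; the memo belongs to the writing event.
(e) Not entailed — 'was writing' is progressive on an accomplishment; it does not entail the completed 'wrote'.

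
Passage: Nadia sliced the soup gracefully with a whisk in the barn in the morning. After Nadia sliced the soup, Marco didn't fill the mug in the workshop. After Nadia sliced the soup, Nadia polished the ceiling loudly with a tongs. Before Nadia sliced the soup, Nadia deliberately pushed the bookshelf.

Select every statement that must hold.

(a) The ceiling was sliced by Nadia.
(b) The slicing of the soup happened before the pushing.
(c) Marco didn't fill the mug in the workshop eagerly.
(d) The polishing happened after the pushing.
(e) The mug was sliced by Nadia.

(a) Not entailed — Nadia sliced the soup, not the ceiling; the ceiling belongs to the polishing event.
(b) Not entailed — the narrative places the pushing before the slicing, not after.
(c) Entailed — under negation, adding a further restriction is entailed: if no such filling event occurred, none occurred eagerly either.
(d) Entailed — the narrative places the pushing before the polishing.
(e) Not entailed — Nadia sliced the soup, not the mug; the mug belongs to the filling event.

(c), (d)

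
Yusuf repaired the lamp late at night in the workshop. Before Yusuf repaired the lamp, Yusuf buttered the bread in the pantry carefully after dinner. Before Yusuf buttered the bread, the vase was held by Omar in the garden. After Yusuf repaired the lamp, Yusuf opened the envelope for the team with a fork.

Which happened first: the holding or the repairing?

the holding

The connectives place the holding before the repairing.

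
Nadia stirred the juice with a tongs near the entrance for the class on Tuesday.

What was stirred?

'the juice' marks the patient of the stirring event.

the juice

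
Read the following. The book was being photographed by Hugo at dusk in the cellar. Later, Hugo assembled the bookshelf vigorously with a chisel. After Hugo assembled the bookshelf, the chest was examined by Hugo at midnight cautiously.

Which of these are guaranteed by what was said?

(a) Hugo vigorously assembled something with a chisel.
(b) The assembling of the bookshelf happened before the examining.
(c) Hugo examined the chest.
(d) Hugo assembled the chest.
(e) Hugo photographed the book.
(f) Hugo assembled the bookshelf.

(a), (b), (c), (f)

(a) Entailed — every conjunct here is already in the original assembling event.
(b) Entailed — the narrative places the assembling before the examining.
(c) Entailed — this follows by dropping conjuncts from the examining event's description.
(d) Not entailed — Hugo assembled the bookshelf, not the chest; the chest belongs to the examining event.
(e) Not entailed — 'was photographing' is progressive on an accomplishment; it does not entail the completed 'photographed'.
(f) Entailed — the original entails any weakening of itself; this just drops 'vigorously', 'with a chisel'.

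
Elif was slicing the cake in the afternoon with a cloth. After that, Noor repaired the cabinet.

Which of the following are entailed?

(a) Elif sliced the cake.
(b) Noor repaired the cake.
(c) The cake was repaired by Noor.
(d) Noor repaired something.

(a) Not entailed — 'was slicing' is progressive on an accomplishment; it does not entail the completed 'sliced'.
(b) Not entailed — Noor repaired the cabinet, not the cake; the cake belongs to the slicing event.
(c) Not entailed — Noor repaired the cabinet, not the cake; the cake belongs to the slicing event.
(d) Entailed — every conjunct here is already in the original repairing event.

(d)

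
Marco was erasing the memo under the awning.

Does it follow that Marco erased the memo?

no

'was erasing' is progressive; for an accomplishment like 'erase the memo', it doesn't entail completion.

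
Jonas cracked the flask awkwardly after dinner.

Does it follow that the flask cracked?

yes

'Jonas cracked the flask' is the causative; it entails the inchoative 'the flask cracked'.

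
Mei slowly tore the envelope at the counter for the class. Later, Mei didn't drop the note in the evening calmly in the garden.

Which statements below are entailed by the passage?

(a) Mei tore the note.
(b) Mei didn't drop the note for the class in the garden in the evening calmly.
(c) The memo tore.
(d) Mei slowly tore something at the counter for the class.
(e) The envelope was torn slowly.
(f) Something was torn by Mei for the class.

(a) Not entailed — Mei tore the envelope, not the note; the note belongs to the dropping event.
(b) Entailed — under negation, adding a further restriction is entailed: if no such dropping event occurred, none occurred for the class either.
(c) Not entailed — the envelope is what tore, not the memo.
(d) Entailed — the original entails any weakening of itself; this just generalizes the patient.
(e) Entailed — dropping 'for the class', 'at the counter' and generalizing the agent leaves a sub-description the original still satisfies.
(f) Entailed — the original entails any weakening of itself; this just drops 'slowly', 'at the counter' and generalizes the patient.

(b), (d), (e), (f)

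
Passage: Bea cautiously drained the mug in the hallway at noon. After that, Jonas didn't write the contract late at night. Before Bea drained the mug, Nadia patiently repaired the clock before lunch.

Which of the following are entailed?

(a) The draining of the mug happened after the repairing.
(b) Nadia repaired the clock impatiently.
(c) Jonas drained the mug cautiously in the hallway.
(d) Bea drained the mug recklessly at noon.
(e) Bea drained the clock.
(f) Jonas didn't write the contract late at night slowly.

(a), (f)

(a) Entailed — the narrative places the repairing before the draining.
(b) Not entailed — 'impatiently' adds a manner not in (and inconsistent with) the original.
(c) Not entailed — the passage has Bea draining the mug, not Jonas.
(d) Not entailed — 'recklessly' adds a manner not in (and inconsistent with) the original.
(e) Not entailed — Bea drained the mug, not the clock; the clock belongs to the repairing event.
(f) Entailed — under negation, adding a further restriction is entailed: if no such writing event occurred, none occurred slowly either.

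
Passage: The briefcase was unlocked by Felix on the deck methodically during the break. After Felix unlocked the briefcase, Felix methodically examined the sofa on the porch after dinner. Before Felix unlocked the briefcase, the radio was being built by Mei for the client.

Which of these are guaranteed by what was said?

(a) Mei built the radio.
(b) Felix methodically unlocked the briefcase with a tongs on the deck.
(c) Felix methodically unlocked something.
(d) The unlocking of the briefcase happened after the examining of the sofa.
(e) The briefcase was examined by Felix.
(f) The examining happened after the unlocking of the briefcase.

(c), (f)

(a) Not entailed — 'was building' is progressive on an accomplishment; it does not entail the completed 'built'.
(b) Not entailed — 'with a tongs' adds information not in the original event.
(c) Entailed — dropping 'during the break', 'on the deck' and generalizing the patient leaves a sub-description the original still satisfies.
(d) Not entailed — the narrative places the unlocking before the examining, not after.
(e) Not entailed — Felix examined the sofa, not the briefcase; the briefcase belongs to the unlocking event.
(f) Entailed — the narrative places the unlocking before the examining.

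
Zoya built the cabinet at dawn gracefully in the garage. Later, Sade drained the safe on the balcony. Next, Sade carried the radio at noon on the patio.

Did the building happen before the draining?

yes

The narrative orders the building before the draining.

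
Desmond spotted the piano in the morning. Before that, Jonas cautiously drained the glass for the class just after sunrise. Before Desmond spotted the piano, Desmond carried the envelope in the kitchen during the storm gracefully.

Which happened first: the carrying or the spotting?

The connectives place the carrying before the spotting.

the carrying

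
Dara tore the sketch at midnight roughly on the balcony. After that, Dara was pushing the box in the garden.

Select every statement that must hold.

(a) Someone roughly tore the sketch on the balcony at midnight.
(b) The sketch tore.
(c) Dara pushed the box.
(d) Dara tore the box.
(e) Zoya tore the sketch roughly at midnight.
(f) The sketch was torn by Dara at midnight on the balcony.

(a) Entailed — every conjunct here is already in the original tearing event.
(b) Entailed — 'Dara tore the sketch' is causative; it entails the inchoative 'the sketch tore'.
(c) Entailed — 'push' is an activity; 'was pushing' entails that some pushing happened, so 'pushed' holds.
(d) Not entailed — Dara tore the sketch, not the box; the box belongs to the pushing event.
(e) Not entailed — the passage has Dara tearing the sketch, not Zoya.
(f) Entailed — every conjunct here is already in the original tearing event.

(a), (b), (c), (f)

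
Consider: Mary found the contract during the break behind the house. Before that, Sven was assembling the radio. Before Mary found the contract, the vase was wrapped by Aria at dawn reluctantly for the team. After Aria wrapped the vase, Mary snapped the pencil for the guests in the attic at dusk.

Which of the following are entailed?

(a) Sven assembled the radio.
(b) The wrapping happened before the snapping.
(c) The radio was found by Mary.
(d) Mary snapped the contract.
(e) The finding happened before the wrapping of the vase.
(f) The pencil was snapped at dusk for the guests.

(a) Not entailed — 'was assembling' is progressive on an accomplishment; it does not entail the completed 'assembled'.
(b) Entailed — the narrative places the wrapping before the snapping.
(c) Not entailed — Mary found the contract, not the radio; the radio belongs to the assembling event.
(d) Not entailed — Mary snapped the pencil, not the contract; the contract belongs to the finding event.
(e) Not entailed — the narrative places the wrapping before the finding, not after.
(f) Entailed — this follows by dropping conjuncts from the snapping event's description.

(b), (f)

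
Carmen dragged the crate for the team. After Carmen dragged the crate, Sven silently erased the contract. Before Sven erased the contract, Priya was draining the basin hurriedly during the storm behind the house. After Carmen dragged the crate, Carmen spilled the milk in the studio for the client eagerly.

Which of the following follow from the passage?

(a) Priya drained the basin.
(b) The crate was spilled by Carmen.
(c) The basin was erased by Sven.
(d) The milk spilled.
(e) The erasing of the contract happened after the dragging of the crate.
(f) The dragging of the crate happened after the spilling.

(a) Not entailed — 'was draining' is progressive on an accomplishment; it does not entail the completed 'drained'.
(b) Not entailed — Carmen spilled the milk, not the crate; the crate belongs to the dragging event.
(c) Not entailed — Sven erased the contract, not the basin; the basin belongs to the draining event.
(d) Entailed — 'Carmen spilled the milk' is causative; it entails the inchoative 'the milk spilled'.
(e) Entailed — the narrative places the dragging before the erasing.
(f) Not entailed — the narrative places the dragging before the spilling, not after.

(d), (e)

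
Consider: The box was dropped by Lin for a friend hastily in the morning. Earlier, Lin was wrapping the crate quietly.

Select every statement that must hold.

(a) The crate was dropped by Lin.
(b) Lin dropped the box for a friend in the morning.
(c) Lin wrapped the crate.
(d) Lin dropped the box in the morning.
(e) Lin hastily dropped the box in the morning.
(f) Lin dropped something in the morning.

(b), (d), (e), (f)

(a) Not entailed — Lin dropped the box, not the crate; the crate belongs to the wrapping event.
(b) Entailed — the original entails any weakening of itself; this just drops 'hastily'.
(c) Not entailed — 'was wrapping' is progressive on an accomplishment; it does not entail the completed 'wrapped'.
(d) Entailed — the original entails any weakening of itself; this just drops 'hastily', 'for a friend'.
(e) Entailed — every conjunct here is already in the original dropping event.
(f) Entailed — this follows by dropping conjuncts from the dropping event's description.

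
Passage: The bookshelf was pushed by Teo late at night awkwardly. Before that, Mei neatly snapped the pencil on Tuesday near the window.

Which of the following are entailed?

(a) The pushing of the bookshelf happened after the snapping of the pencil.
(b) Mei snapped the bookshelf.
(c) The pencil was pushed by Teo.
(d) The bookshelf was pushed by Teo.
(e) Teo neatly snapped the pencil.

(a) Entailed — the narrative places the snapping before the pushing.
(b) Not entailed — Mei snapped the pencil, not the bookshelf; the bookshelf belongs to the pushing event.
(c) Not entailed — Teo pushed the bookshelf, not the pencil; the pencil belongs to the snapping event.
(d) Entailed — dropping 'late at night', 'awkwardly' leaves a sub-description the original still satisfies.
(e) Not entailed — the passage has Mei snapping the pencil, not Teo.

(a), (d)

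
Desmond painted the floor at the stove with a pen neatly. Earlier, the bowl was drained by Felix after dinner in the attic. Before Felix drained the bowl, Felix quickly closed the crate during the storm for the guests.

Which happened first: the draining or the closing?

the closing

The connectives place the closing before the draining.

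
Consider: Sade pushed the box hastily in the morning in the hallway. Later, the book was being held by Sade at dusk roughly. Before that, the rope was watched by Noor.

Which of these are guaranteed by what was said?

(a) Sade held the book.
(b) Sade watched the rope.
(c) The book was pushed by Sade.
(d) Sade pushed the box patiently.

(a)

(a) Entailed — 'hold' is an activity; 'was holding' entails that some holding happened, so 'held' holds.
(b) Not entailed — the passage has Noor watching the rope, not Sade.
(c) Not entailed — Sade pushed the box, not the book; the book belongs to the holding event.
(d) Not entailed — 'patiently' adds a manner not in (and inconsistent with) the original.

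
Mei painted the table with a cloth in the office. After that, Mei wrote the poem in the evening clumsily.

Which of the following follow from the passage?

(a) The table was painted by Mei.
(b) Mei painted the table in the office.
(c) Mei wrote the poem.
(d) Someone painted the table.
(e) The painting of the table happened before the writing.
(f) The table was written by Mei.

(a), (b), (c), (d), (e)

(a) Entailed — every conjunct here is already in the original painting event.
(b) Entailed — this follows by dropping conjuncts from the painting event's description.
(c) Entailed — this follows by dropping conjuncts from the writing event's description.
(d) Entailed — this follows by dropping conjuncts from the painting event's description.
(e) Entailed — the narrative places the painting before the writing.
(f) Not entailed — Mei wrote the poem, not the table; the table belongs to the painting event.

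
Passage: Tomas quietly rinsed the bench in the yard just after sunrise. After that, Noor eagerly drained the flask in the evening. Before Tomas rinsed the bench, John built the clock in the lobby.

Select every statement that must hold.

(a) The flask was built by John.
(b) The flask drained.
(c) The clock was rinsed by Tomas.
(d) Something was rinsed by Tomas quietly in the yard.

(a) Not entailed — John built the clock, not the flask; the flask belongs to the draining event.
(b) Entailed — 'Noor drained the flask' is causative; it entails the inchoative 'the flask drained'.
(c) Not entailed — Tomas rinsed the bench, not the clock; the clock belongs to the building event.
(d) Entailed — dropping 'just after sunrise' and generalizing the patient leaves a sub-description the original still satisfies.

(b), (d)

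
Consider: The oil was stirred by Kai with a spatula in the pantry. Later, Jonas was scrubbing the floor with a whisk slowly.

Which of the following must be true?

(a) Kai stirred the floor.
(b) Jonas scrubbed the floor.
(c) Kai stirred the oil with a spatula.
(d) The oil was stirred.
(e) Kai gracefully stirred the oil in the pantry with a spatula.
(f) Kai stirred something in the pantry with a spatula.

(a) Not entailed — Kai stirred the oil, not the floor; the floor belongs to the scrubbing event.
(b) Entailed — 'scrub' is an activity; 'was scrubbing' entails that some scrubbing happened, so 'scrubbed' holds.
(c) Entailed — this follows by dropping conjuncts from the stirring event's description.
(d) Entailed — this follows by dropping conjuncts from the stirring event's description.
(e) Not entailed — 'gracefully' adds information not in the original event.
(f) Entailed — every conjunct here is already in the original stirring event.

(b), (c), (d), (f)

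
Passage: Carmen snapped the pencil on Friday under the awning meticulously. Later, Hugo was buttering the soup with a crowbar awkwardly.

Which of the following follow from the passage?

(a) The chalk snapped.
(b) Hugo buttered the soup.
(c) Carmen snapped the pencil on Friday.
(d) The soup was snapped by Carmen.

(a) Not entailed — the pencil is what snapped, not the chalk.
(b) Not entailed — 'was buttering' is progressive on an accomplishment; it does not entail the completed 'buttered'.
(c) Entailed — dropping 'under the awning', 'meticulously' leaves a sub-description the original still satisfies.
(d) Not entailed — Carmen snapped the pencil, not the soup; the soup belongs to the buttering event.

(c)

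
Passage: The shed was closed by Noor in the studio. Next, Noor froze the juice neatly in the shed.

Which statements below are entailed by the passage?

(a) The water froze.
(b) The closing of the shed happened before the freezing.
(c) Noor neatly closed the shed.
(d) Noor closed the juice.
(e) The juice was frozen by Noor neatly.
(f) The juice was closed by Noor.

(a) Not entailed — the juice is what froze, not the water.
(b) Entailed — the narrative places the closing before the freezing.
(c) Not entailed — 'neatly' adds information not in the original event.
(d) Not entailed — Noor closed the shed, not the juice; the juice belongs to the freezing event.
(e) Entailed — the original entails any weakening of itself; this just drops 'in the shed'.
(f) Not entailed — Noor closed the shed, not the juice; the juice belongs to the freezing event.

(b), (e)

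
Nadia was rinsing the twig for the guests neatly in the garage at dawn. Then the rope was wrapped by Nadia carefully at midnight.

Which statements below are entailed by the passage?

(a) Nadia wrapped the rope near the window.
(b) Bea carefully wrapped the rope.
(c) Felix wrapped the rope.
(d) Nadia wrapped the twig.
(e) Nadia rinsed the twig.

(e)

(a) Not entailed — 'near the window' adds information not in the original event.
(b) Not entailed — the passage has Nadia wrapping the rope, not Bea.
(c) Not entailed — the passage has Nadia wrapping the rope, not Felix.
(d) Not entailed — Nadia wrapped the rope, not the twig; the twig belongs to the rinsing event.
(e) Entailed — 'rinse' is an activity; 'was rinsing' entails that some rinsing happened, so 'rinsed' holds.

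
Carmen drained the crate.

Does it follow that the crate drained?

yes

'Carmen drained the crate' is the causative; it entails the inchoative 'the crate drained'.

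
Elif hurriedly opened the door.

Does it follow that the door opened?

yes

'Elif opened the door' is the causative; it entails the inchoative 'the door opened'.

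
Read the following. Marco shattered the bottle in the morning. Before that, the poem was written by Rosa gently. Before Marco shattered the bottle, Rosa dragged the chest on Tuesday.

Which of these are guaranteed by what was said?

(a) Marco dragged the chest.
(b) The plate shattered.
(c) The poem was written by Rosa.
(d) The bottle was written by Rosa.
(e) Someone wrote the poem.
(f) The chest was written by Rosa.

(a) Not entailed — the passage has Rosa dragging the chest, not Marco.
(b) Not entailed — the bottle is what shattered, not the plate.
(c) Entailed — every conjunct here is already in the original writing event.
(d) Not entailed — Rosa wrote the poem, not the bottle; the bottle belongs to the shattering event.
(e) Entailed — the original entails any weakening of itself; this just drops 'gently' and generalizes the agent.
(f) Not entailed — Rosa wrote the poem, not the chest; the chest belongs to the dragging event.

(c), (e)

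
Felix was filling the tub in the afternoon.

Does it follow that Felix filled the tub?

'was filling' is progressive; for an accomplishment like 'fill the tub', it doesn't entail completion.

no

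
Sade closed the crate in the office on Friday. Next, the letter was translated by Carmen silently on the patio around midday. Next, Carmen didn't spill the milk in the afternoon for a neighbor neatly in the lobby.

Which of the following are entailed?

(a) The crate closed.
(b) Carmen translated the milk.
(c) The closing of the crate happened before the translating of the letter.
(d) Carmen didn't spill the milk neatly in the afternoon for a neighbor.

(a) Entailed — 'Sade closed the crate' is causative; it entails the inchoative 'the crate closed'.
(b) Not entailed — Carmen translated the letter, not the milk; the milk belongs to the spilling event.
(c) Entailed — the narrative places the closing before the translating.
(d) Not entailed — dropping 'in the lobby' under negation is not valid — the original leaves open that Carmen spilled the milk some other way.

(a), (c)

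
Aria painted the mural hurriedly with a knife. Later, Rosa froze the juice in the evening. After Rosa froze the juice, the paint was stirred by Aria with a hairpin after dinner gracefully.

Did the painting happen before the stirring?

yes

The narrative orders the painting before the stirring.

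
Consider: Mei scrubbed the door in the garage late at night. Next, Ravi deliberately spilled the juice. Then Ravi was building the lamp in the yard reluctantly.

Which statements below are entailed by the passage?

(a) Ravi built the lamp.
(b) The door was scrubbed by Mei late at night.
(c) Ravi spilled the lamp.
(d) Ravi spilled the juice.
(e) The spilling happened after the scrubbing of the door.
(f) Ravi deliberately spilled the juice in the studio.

(a) Not entailed — 'was building' is progressive on an accomplishment; it does not entail the completed 'built'.
(b) Entailed — every conjunct here is already in the original scrubbing event.
(c) Not entailed — Ravi spilled the juice, not the lamp; the lamp belongs to the building event.
(d) Entailed — dropping 'deliberately' leaves a sub-description the original still satisfies.
(e) Entailed — the narrative places the scrubbing before the spilling.
(f) Not entailed — 'in the studio' adds information not in the original event.

(b), (d), (e)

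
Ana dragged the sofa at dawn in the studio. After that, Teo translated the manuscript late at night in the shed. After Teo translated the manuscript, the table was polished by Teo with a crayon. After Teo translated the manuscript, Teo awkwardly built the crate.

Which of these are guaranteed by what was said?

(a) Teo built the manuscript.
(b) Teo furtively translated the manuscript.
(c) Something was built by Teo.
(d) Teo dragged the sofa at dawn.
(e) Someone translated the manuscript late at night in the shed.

(c), (e)

(a) Not entailed — Teo built the crate, not the manuscript; the manuscript belongs to the translating event.
(b) Not entailed — 'furtively' adds information not in the original event.
(c) Entailed — this follows by dropping conjuncts from the building event's description.
(d) Not entailed — the passage has Ana dragging the sofa, not Teo.
(e) Entailed — the original entails any weakening of itself; this just generalizes the agent.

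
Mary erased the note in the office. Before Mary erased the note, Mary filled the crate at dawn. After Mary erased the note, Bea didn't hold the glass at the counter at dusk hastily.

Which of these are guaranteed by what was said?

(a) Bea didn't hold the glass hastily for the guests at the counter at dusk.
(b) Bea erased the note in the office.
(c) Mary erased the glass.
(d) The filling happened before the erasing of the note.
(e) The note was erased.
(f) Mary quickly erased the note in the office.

(a), (d), (e)

(a) Entailed — under negation, adding a further restriction is entailed: if no such holding event occurred, none occurred for the guests either.
(b) Not entailed — the passage has Mary erasing the note, not Bea.
(c) Not entailed — Mary erased the note, not the glass; the glass belongs to the holding event.
(d) Entailed — the narrative places the filling before the erasing.
(e) Entailed — this follows by dropping conjuncts from the erasing event's description.
(f) Not entailed — 'quickly' adds information not in the original event.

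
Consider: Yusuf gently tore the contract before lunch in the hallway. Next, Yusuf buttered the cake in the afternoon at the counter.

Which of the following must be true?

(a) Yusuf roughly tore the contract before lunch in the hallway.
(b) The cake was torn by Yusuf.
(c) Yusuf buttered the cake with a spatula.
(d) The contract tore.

(a) Not entailed — 'roughly' adds a manner not in (and inconsistent with) the original.
(b) Not entailed — Yusuf tore the contract, not the cake; the cake belongs to the buttering event.
(c) Not entailed — 'with a spatula' adds information not in the original event.
(d) Entailed — 'Yusuf tore the contract' is causative; it entails the inchoative 'the contract tore'.

(d)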